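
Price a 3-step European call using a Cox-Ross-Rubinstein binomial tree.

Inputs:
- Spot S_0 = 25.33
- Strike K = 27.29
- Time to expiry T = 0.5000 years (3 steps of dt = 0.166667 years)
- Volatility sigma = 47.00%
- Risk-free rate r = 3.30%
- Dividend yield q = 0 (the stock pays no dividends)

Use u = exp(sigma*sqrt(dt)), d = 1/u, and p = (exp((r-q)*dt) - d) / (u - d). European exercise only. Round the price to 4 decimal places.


dt = T/N = 0.166667
u = exp(sigma*sqrt(dt)) = 1.211521; d = 1/u = 0.825409
p = (exp((r-q)*dt) - d) / (u - d) = 0.466461
Discount per step: exp(-r*dt) = 0.994515
Stock lattice S(k, i) with i counting down-moves:
  k=0: S(0,0) = 25.3300
  k=1: S(1,0) = 30.6878; S(1,1) = 20.9076
  k=2: S(2,0) = 37.1790; S(2,1) = 25.3300; S(2,2) = 17.2573
  k=3: S(3,0) = 45.0431; S(3,1) = 30.6878; S(3,2) = 20.9076; S(3,3) = 14.2443
Terminal payoffs V(N, i) = max(S_T - K, 0):
  V(3,0) = 17.753088; V(3,1) = 3.397830; V(3,2) = 0.000000; V(3,3) = 0.000000
Backward induction: V(k, i) = exp(-r*dt) * [p * V(k+1, i) + (1-p) * V(k+1, i+1)].
  V(2,0) = exp(-r*dt) * [p*17.753088 + (1-p)*3.397830] = 10.038637
  V(2,1) = exp(-r*dt) * [p*3.397830 + (1-p)*0.000000] = 1.576263
  V(2,2) = exp(-r*dt) * [p*0.000000 + (1-p)*0.000000] = 0.000000
  V(1,0) = exp(-r*dt) * [p*10.038637 + (1-p)*1.576263] = 5.493336
  V(1,1) = exp(-r*dt) * [p*1.576263 + (1-p)*0.000000] = 0.731233
  V(0,0) = exp(-r*dt) * [p*5.493336 + (1-p)*0.731233] = 2.936375

Answer: Price = V(0,0) = 2.9364


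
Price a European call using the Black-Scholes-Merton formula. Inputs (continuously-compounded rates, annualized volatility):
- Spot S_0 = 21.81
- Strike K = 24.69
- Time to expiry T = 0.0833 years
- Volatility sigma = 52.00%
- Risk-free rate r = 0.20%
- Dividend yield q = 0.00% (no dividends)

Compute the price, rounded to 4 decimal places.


Answer: Price = 0.3996

Derivation:
d1 = (ln(S/K) + (r - q + 0.5*sigma^2) * T) / (sigma * sqrt(T)) = -0.75026772
d2 = d1 - sigma * sqrt(T) = -0.90034876
exp(-rT) = 0.99983341; exp(-qT) = 1.00000000
C = S_0 * exp(-qT) * N(d1) - K * exp(-rT) * N(d2)
N(d1) = 0.22654674; N(d2) = 0.18396734
C = 21.8100 * 1.00000000 * 0.22654674 - 24.6900 * 0.99983341 * 0.18396734 = 0.3996


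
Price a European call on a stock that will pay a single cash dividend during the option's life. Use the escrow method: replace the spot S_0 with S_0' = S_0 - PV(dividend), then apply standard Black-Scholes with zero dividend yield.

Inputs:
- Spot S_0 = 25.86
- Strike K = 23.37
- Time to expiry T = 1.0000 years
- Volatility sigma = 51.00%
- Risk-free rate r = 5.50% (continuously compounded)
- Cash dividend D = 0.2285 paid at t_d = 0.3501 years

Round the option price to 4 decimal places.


Answer: Price = 6.7592

Derivation:
PV(D) = D * exp(-r * t_d) = 0.2285 * 0.98092870 = 0.22414221
S_0' = S_0 - PV(D) = 25.8600 - 0.22414221 = 25.63585779
d1 = (ln(S_0'/K) + (r + sigma^2/2)*T) / (sigma*sqrt(T)) = 0.54429200
d2 = d1 - sigma*sqrt(T) = 0.03429200
exp(-rT) = 0.94648515
N(d1) = 0.70687972; N(d2) = 0.51367785
C = S_0' * N(d1) - K * exp(-rT) * N(d2) = 25.63585779 * 0.70687972 - 23.3700 * 0.94648515 * 0.51367785 = 6.7592


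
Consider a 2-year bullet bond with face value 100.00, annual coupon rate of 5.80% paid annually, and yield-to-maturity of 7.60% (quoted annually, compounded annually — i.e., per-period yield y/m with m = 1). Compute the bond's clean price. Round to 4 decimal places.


Answer: Price = 96.7724

Derivation:
Coupon per period c = face * coupon_rate / m = 5.800000
Periods per year m = 1; per-period yield y/m = 0.076000
Number of cashflows N = 2
Cashflows (t years, CF_t, discount factor 1/(1+y/m)^(m*t), PV):
  t = 1.0000: CF_t = 5.800000, DF = 0.929368, PV = 5.390335
  t = 2.0000: CF_t = 105.800000, DF = 0.863725, PV = 91.382098
Price P = sum_t PV_t = 96.772433


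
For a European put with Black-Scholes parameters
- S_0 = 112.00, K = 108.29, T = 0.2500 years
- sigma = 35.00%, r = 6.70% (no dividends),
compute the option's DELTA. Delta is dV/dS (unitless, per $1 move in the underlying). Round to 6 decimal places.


Answer: Delta = -0.353568

Derivation:
d1 = 0.3757060437; d2 = 0.2007060437
phi(d1) = 0.3717565595; exp(-qT) = 1.0000000000; exp(-rT) = 0.9833895013
N(-d1) = 0.3535677221
Delta = -exp(-qT) * N(-d1) = -1.0000000000 * 0.3535677221 = -0.353568


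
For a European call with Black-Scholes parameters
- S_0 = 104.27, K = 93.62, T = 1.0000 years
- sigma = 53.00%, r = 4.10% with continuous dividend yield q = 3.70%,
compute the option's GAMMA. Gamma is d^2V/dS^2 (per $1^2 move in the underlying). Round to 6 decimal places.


Answer: Gamma = 0.006212

Derivation:
d1 = 0.4758295338; d2 = -0.0541704662
phi(d1) = 0.3562418568; exp(-qT) = 0.9636761353; exp(-rT) = 0.9598291299
Gamma = exp(-qT) * phi(d1) / (S * sigma * sqrt(T)) = 0.9636761353 * 0.3562418568 / (104.2700 * 0.5300 * 1.0000000000) = 0.006212


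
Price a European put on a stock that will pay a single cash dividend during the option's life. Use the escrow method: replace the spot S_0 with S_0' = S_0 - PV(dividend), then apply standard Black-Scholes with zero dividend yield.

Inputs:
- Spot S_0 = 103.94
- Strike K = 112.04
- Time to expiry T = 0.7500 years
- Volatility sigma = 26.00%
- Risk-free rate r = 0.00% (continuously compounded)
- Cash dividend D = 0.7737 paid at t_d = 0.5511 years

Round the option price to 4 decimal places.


Answer: Price = 14.7196

Derivation:
PV(D) = D * exp(-r * t_d) = 0.7737 * 1.00000000 = 0.77370000
S_0' = S_0 - PV(D) = 103.9400 - 0.77370000 = 103.16630000
d1 = (ln(S_0'/K) + (r + sigma^2/2)*T) / (sigma*sqrt(T)) = -0.25387291
d2 = d1 - sigma*sqrt(T) = -0.47903951
exp(-rT) = 1.00000000
N(-d1) = 0.60020313; N(-d2) = 0.68404474
P = K * exp(-rT) * N(-d2) - S_0' * N(-d1) = 112.0400 * 1.00000000 * 0.68404474 - 103.16630000 * 0.60020313 = 14.7196


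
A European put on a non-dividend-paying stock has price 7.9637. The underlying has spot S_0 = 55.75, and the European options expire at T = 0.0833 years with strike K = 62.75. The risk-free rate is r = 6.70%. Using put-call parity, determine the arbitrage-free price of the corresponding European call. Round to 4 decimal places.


Answer: Call price = 1.3129

Derivation:
Put-call parity: C - P = S_0 * exp(-qT) - K * exp(-rT).
S_0 * exp(-qT) = 55.7500 * 1.00000000 = 55.75000000
K * exp(-rT) = 62.7500 * 0.99443445 = 62.40076145
C = P + S*exp(-qT) - K*exp(-rT)
C = 7.9637 + 55.75000000 - 62.40076145 = 1.3129


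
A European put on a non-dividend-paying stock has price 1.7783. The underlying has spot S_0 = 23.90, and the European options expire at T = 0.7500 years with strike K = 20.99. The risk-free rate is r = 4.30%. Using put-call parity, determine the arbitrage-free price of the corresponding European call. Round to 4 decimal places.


Put-call parity: C - P = S_0 * exp(-qT) - K * exp(-rT).
S_0 * exp(-qT) = 23.9000 * 1.00000000 = 23.90000000
K * exp(-rT) = 20.9900 * 0.96826449 = 20.32387155
C = P + S*exp(-qT) - K*exp(-rT)
C = 1.7783 + 23.90000000 - 20.32387155 = 5.3544

Answer: Call price = 5.3544


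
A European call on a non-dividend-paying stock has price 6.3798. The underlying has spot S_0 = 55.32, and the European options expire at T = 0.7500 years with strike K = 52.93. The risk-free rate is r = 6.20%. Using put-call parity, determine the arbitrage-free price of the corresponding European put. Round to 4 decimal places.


Put-call parity: C - P = S_0 * exp(-qT) - K * exp(-rT).
S_0 * exp(-qT) = 55.3200 * 1.00000000 = 55.32000000
K * exp(-rT) = 52.9300 * 0.95456456 = 50.52510219
P = C - S*exp(-qT) + K*exp(-rT)
P = 6.3798 - 55.32000000 + 50.52510219 = 1.5849

Answer: Put price = 1.5849


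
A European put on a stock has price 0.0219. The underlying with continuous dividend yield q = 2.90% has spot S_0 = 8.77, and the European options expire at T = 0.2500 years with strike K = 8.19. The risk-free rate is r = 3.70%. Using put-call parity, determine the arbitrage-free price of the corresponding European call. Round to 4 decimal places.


Answer: Call price = 0.6140

Derivation:
Put-call parity: C - P = S_0 * exp(-qT) - K * exp(-rT).
S_0 * exp(-qT) = 8.7700 * 0.99277622 = 8.70664743
K * exp(-rT) = 8.1900 * 0.99079265 = 8.11459180
C = P + S*exp(-qT) - K*exp(-rT)
C = 0.0219 + 8.70664743 - 8.11459180 = 0.6140


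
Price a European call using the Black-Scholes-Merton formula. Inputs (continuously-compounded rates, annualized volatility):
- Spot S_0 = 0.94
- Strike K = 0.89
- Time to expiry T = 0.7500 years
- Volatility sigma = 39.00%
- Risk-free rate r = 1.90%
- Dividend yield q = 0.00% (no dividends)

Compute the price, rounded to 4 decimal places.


Answer: Price = 0.1557

Derivation:
d1 = (ln(S/K) + (r - q + 0.5*sigma^2) * T) / (sigma * sqrt(T)) = 0.37289696
d2 = d1 - sigma * sqrt(T) = 0.03514705
exp(-rT) = 0.98585105; exp(-qT) = 1.00000000
C = S_0 * exp(-qT) * N(d1) - K * exp(-rT) * N(d2)
N(d1) = 0.64538743; N(d2) = 0.51401876
C = 0.9400 * 1.00000000 * 0.64538743 - 0.8900 * 0.98585105 * 0.51401876 = 0.1557


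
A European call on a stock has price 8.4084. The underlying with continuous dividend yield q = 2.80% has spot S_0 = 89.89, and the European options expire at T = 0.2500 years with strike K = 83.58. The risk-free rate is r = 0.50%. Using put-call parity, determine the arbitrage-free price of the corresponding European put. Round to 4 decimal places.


Put-call parity: C - P = S_0 * exp(-qT) - K * exp(-rT).
S_0 * exp(-qT) = 89.8900 * 0.99302444 = 89.26296718
K * exp(-rT) = 83.5800 * 0.99875078 = 83.47559027
P = C - S*exp(-qT) + K*exp(-rT)
P = 8.4084 - 89.26296718 + 83.47559027 = 2.6210

Answer: Put price = 2.6210


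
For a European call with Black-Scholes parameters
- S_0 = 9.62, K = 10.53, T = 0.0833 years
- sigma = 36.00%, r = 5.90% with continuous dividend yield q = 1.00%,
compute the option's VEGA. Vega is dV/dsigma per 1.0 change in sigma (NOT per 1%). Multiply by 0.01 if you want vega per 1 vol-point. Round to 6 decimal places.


Answer: Vega = 0.817310

Derivation:
d1 = -0.7786598684; d2 = -0.8825621301
phi(d1) = 0.2946125639; exp(-qT) = 0.9991673468; exp(-rT) = 0.9950973574
Vega = S * exp(-qT) * phi(d1) * sqrt(T) = 9.6200 * 0.9991673468 * 0.2946125639 * 0.2886173938 = 0.817310


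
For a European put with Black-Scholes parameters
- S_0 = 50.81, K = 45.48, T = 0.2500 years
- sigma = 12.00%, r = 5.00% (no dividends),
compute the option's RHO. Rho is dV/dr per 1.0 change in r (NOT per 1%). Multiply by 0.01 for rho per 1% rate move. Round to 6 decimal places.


Answer: Rho = -0.240477

Derivation:
d1 = 2.0853419454; d2 = 2.0253419454
phi(d1) = 0.0453536760; exp(-qT) = 1.0000000000; exp(-rT) = 0.9875778005
N(-d2) = 0.0214161321
Rho = -K*T*exp(-rT)*N(-d2) = -45.4800 * 0.2500 * 0.9875778005 * 0.0214161321 = -0.240477


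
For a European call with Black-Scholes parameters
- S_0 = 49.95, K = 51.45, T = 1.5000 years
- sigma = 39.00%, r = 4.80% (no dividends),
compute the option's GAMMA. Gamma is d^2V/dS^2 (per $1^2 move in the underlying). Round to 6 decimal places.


Answer: Gamma = 0.015847

Derivation:
d1 = 0.3276182959; d2 = -0.1500322039
phi(d1) = 0.3780966580; exp(-qT) = 1.0000000000; exp(-rT) = 0.9305308958
Gamma = exp(-qT) * phi(d1) / (S * sigma * sqrt(T)) = 1.0000000000 * 0.3780966580 / (49.9500 * 0.3900 * 1.2247448714) = 0.015847


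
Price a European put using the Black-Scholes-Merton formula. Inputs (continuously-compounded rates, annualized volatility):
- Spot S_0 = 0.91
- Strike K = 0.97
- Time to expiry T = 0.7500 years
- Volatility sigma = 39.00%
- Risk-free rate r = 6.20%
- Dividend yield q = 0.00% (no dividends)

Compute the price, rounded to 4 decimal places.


Answer: Price = 0.1312

Derivation:
d1 = (ln(S/K) + (r - q + 0.5*sigma^2) * T) / (sigma * sqrt(T)) = 0.11750123
d2 = d1 - sigma * sqrt(T) = -0.22024868
exp(-rT) = 0.95456456; exp(-qT) = 1.00000000
P = K * exp(-rT) * N(-d2) - S_0 * exp(-qT) * N(-d1)
N(-d1) = 0.45323144; N(-d2) = 0.58716126
P = 0.9700 * 0.95456456 * 0.58716126 - 0.9100 * 1.00000000 * 0.45323144 = 0.1312


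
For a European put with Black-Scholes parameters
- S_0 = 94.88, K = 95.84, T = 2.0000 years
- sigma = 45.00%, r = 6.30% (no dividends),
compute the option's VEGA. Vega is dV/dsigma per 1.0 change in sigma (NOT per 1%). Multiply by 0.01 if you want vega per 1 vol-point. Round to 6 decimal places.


d1 = 0.5003688730; d2 = -0.1360272301
phi(d1) = 0.3520003751; exp(-qT) = 1.0000000000; exp(-rT) = 0.8816148468
Vega = S * exp(-qT) * phi(d1) * sqrt(T) = 94.8800 * 1.0000000000 * 0.3520003751 * 1.4142135624 = 47.231615

Answer: Vega = 47.231615


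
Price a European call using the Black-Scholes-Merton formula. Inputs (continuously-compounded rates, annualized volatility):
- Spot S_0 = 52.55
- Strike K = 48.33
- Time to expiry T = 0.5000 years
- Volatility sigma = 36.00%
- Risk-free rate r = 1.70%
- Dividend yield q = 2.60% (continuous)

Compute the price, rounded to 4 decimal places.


Answer: Price = 7.2699

Derivation:
d1 = (ln(S/K) + (r - q + 0.5*sigma^2) * T) / (sigma * sqrt(T)) = 0.43845575
d2 = d1 - sigma * sqrt(T) = 0.18389731
exp(-rT) = 0.99153602; exp(-qT) = 0.98708414
C = S_0 * exp(-qT) * N(d1) - K * exp(-rT) * N(d2)
N(d1) = 0.66947203; N(d2) = 0.57295299
C = 52.5500 * 0.98708414 * 0.66947203 - 48.3300 * 0.99153602 * 0.57295299 = 7.2699


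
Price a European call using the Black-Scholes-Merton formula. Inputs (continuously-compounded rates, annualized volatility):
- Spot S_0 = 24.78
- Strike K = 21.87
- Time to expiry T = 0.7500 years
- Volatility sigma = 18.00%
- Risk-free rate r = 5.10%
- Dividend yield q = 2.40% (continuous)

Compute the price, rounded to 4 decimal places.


d1 = (ln(S/K) + (r - q + 0.5*sigma^2) * T) / (sigma * sqrt(T)) = 1.00921495
d2 = d1 - sigma * sqrt(T) = 0.85333038
exp(-rT) = 0.96247229; exp(-qT) = 0.98216103
C = S_0 * exp(-qT) * N(d1) - K * exp(-rT) * N(d2)
N(d1) = 0.84356422; N(d2) = 0.80326194
C = 24.7800 * 0.98216103 * 0.84356422 - 21.8700 * 0.96247229 * 0.80326194 = 3.6225

Answer: Price = 3.6225


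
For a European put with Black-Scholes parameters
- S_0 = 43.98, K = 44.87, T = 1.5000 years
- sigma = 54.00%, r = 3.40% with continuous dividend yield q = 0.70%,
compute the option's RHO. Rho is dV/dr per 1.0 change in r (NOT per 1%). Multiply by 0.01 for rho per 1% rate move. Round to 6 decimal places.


d1 = 0.3616256782; d2 = -0.2997365524
phi(d1) = 0.3736913466; exp(-qT) = 0.9895549326; exp(-rT) = 0.9502786705
N(-d2) = 0.6178109425
Rho = -K*T*exp(-rT)*N(-d2) = -44.8700 * 1.5000 * 0.9502786705 * 0.6178109425 = -39.514265

Answer: Rho = -39.514265


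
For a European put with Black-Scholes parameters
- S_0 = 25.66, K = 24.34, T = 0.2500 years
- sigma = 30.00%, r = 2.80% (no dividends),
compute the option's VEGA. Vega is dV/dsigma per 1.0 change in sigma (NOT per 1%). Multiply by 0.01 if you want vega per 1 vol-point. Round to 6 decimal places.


Answer: Vega = 4.575101

Derivation:
d1 = 0.4737484775; d2 = 0.3237484775
phi(d1) = 0.3565940200; exp(-qT) = 1.0000000000; exp(-rT) = 0.9930244429
Vega = S * exp(-qT) * phi(d1) * sqrt(T) = 25.6600 * 1.0000000000 * 0.3565940200 * 0.5000000000 = 4.575101


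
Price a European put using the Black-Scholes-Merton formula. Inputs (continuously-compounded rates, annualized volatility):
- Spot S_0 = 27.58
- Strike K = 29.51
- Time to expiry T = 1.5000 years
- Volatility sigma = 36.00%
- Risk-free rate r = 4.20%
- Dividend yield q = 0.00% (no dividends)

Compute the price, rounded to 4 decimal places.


Answer: Price = 4.8878

Derivation:
d1 = (ln(S/K) + (r - q + 0.5*sigma^2) * T) / (sigma * sqrt(T)) = 0.20993416
d2 = d1 - sigma * sqrt(T) = -0.23097399
exp(-rT) = 0.93894347; exp(-qT) = 1.00000000
P = K * exp(-rT) * N(-d2) - S_0 * exp(-qT) * N(-d1)
N(-d1) = 0.41685953; N(-d2) = 0.59133250
P = 29.5100 * 0.93894347 * 0.59133250 - 27.5800 * 1.00000000 * 0.41685953 = 4.8878


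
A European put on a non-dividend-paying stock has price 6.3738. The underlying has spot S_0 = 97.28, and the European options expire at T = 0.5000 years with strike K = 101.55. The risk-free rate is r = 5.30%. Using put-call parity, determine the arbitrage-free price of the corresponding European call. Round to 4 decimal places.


Answer: Call price = 4.7595

Derivation:
Put-call parity: C - P = S_0 * exp(-qT) - K * exp(-rT).
S_0 * exp(-qT) = 97.2800 * 1.00000000 = 97.28000000
K * exp(-rT) = 101.5500 * 0.97384804 = 98.89426885
C = P + S*exp(-qT) - K*exp(-rT)
C = 6.3738 + 97.28000000 - 98.89426885 = 4.7595


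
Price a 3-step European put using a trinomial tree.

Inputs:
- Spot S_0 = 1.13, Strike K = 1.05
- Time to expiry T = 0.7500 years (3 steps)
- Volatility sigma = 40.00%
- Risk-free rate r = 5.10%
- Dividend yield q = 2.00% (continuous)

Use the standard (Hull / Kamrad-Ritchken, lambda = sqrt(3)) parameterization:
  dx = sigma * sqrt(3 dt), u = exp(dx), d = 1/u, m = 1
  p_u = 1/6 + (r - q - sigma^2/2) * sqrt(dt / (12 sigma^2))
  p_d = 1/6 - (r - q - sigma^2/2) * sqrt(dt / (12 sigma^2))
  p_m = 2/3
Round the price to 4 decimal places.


Answer: Price = V(0,0) = 0.0986

Derivation:
dt = T/N = 0.250000; dx = sigma*sqrt(3*dt) = 0.346410
u = exp(dx) = 1.413982; d = 1/u = 0.707222
p_u = 0.148985, p_m = 0.666667, p_d = 0.184348
Discount per step: exp(-r*dt) = 0.987331
Stock lattice S(k, j) with j the centered position index:
  k=0: S(0,+0) = 1.1300
  k=1: S(1,-1) = 0.7992; S(1,+0) = 1.1300; S(1,+1) = 1.5978
  k=2: S(2,-2) = 0.5652; S(2,-1) = 0.7992; S(2,+0) = 1.1300; S(2,+1) = 1.5978; S(2,+2) = 2.2593
  k=3: S(3,-3) = 0.3997; S(3,-2) = 0.5652; S(3,-1) = 0.7992; S(3,+0) = 1.1300; S(3,+1) = 1.5978; S(3,+2) = 2.2593; S(3,+3) = 3.1946
Terminal payoffs V(N, j) = max(K - S_T, 0):
  V(3,-3) = 0.650289; V(3,-2) = 0.484815; V(3,-1) = 0.250839; V(3,+0) = 0.000000; V(3,+1) = 0.000000; V(3,+2) = 0.000000; V(3,+3) = 0.000000
Backward induction: V(k, j) = exp(-r*dt) * [p_u * V(k+1, j+1) + p_m * V(k+1, j) + p_d * V(k+1, j-1)]
  V(2,-2) = exp(-r*dt) * [p_u*0.250839 + p_m*0.484815 + p_d*0.650289] = 0.474374
  V(2,-1) = exp(-r*dt) * [p_u*0.000000 + p_m*0.250839 + p_d*0.484815] = 0.253350
  V(2,+0) = exp(-r*dt) * [p_u*0.000000 + p_m*0.000000 + p_d*0.250839] = 0.045656
  V(2,+1) = exp(-r*dt) * [p_u*0.000000 + p_m*0.000000 + p_d*0.000000] = 0.000000
  V(2,+2) = exp(-r*dt) * [p_u*0.000000 + p_m*0.000000 + p_d*0.000000] = 0.000000
  V(1,-1) = exp(-r*dt) * [p_u*0.045656 + p_m*0.253350 + p_d*0.474374] = 0.259818
  V(1,+0) = exp(-r*dt) * [p_u*0.000000 + p_m*0.045656 + p_d*0.253350] = 0.076164
  V(1,+1) = exp(-r*dt) * [p_u*0.000000 + p_m*0.000000 + p_d*0.045656] = 0.008310
  V(0,+0) = exp(-r*dt) * [p_u*0.008310 + p_m*0.076164 + p_d*0.259818] = 0.098645


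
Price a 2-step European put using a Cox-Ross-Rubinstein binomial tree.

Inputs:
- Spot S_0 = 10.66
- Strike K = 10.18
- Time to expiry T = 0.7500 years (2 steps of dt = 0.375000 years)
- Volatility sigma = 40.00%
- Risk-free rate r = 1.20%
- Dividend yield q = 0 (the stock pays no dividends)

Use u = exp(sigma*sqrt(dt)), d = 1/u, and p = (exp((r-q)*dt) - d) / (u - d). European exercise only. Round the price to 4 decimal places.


dt = T/N = 0.375000
u = exp(sigma*sqrt(dt)) = 1.277556; d = 1/u = 0.782744
p = (exp((r-q)*dt) - d) / (u - d) = 0.448182
Discount per step: exp(-r*dt) = 0.995510
Stock lattice S(k, i) with i counting down-moves:
  k=0: S(0,0) = 10.6600
  k=1: S(1,0) = 13.6187; S(1,1) = 8.3441
  k=2: S(2,0) = 17.3987; S(2,1) = 10.6600; S(2,2) = 6.5313
Terminal payoffs V(N, i) = max(K - S_T, 0):
  V(2,0) = 0.000000; V(2,1) = 0.000000; V(2,2) = 3.648736
Backward induction: V(k, i) = exp(-r*dt) * [p * V(k+1, i) + (1-p) * V(k+1, i+1)].
  V(1,0) = exp(-r*dt) * [p*0.000000 + (1-p)*0.000000] = 0.000000
  V(1,1) = exp(-r*dt) * [p*0.000000 + (1-p)*3.648736] = 2.004398
  V(0,0) = exp(-r*dt) * [p*0.000000 + (1-p)*2.004398] = 1.101097

Answer: Price = V(0,0) = 1.1011


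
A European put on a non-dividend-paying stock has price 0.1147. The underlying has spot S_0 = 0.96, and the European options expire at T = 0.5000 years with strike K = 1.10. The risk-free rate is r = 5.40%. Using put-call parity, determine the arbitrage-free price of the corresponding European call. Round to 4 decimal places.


Put-call parity: C - P = S_0 * exp(-qT) - K * exp(-rT).
S_0 * exp(-qT) = 0.9600 * 1.00000000 = 0.96000000
K * exp(-rT) = 1.1000 * 0.97336124 = 1.07069737
C = P + S*exp(-qT) - K*exp(-rT)
C = 0.1147 + 0.96000000 - 1.07069737 = 0.0040

Answer: Call price = 0.0040


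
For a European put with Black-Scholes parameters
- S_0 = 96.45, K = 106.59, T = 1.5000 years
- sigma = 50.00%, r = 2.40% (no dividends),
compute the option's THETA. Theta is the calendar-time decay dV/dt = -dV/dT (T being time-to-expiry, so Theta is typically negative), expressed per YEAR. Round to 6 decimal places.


d1 = 0.2017318766; d2 = -0.4106405591
phi(d1) = 0.3909066836; exp(-qT) = 1.0000000000; exp(-rT) = 0.9646402935
Theta = -S*exp(-qT)*phi(d1)*sigma/(2*sqrt(T)) + r*K*exp(-rT)*N(-d2) - q*S*exp(-qT)*N(-d1)
N(-d1) = 0.4200631705; N(-d2) = 0.6593319407; sqrt(T) = 1.2247448714
Term 1 = -96.4500 * 1.0000000000 * 0.3909066836 * 0.5000 / (2 * 1.2247448714) = -7.6960823666
Term 2 = 0.0240 * 106.5900 * 0.9646402935 * 0.6593319407 = 1.6270362080
Term 3 = 0 (no dividend yield, q = 0)
Theta = -7.6960823666 + (1.6270362080) + (0.0000000000) = -6.069046

Answer: Theta = -6.069046


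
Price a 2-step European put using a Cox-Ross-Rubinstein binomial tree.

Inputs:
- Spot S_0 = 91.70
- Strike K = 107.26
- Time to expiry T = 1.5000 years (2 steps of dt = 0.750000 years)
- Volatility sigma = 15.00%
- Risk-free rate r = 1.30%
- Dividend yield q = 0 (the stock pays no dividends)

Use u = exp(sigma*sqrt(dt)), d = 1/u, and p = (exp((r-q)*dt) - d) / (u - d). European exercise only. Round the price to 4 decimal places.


Answer: Price = V(0,0) = 16.4033

Derivation:
dt = T/N = 0.750000
u = exp(sigma*sqrt(dt)) = 1.138719; d = 1/u = 0.878180
p = (exp((r-q)*dt) - d) / (u - d) = 0.505175
Discount per step: exp(-r*dt) = 0.990297
Stock lattice S(k, i) with i counting down-moves:
  k=0: S(0,0) = 91.7000
  k=1: S(1,0) = 104.4205; S(1,1) = 80.5291
  k=2: S(2,0) = 118.9056; S(2,1) = 91.7000; S(2,2) = 70.7190
Terminal payoffs V(N, i) = max(K - S_T, 0):
  V(2,0) = 0.000000; V(2,1) = 15.560000; V(2,2) = 36.540966
Backward induction: V(k, i) = exp(-r*dt) * [p * V(k+1, i) + (1-p) * V(k+1, i+1)].
  V(1,0) = exp(-r*dt) * [p*0.000000 + (1-p)*15.560000] = 7.624770
  V(1,1) = exp(-r*dt) * [p*15.560000 + (1-p)*36.540966] = 25.690200
  V(0,0) = exp(-r*dt) * [p*7.624770 + (1-p)*25.690200] = 16.403281


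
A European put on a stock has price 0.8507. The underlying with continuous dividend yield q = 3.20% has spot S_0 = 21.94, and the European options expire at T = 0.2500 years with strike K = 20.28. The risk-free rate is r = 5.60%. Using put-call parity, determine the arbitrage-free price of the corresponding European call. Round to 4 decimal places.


Answer: Call price = 2.6178

Derivation:
Put-call parity: C - P = S_0 * exp(-qT) - K * exp(-rT).
S_0 * exp(-qT) = 21.9400 * 0.99203191 = 21.76518021
K * exp(-rT) = 20.2800 * 0.98609754 = 19.99805820
C = P + S*exp(-qT) - K*exp(-rT)
C = 0.8507 + 21.76518021 - 19.99805820 = 2.6178


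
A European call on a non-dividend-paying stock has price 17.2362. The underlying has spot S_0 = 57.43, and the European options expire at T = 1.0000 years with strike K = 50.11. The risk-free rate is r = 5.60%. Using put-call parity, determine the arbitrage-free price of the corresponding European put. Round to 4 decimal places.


Answer: Put price = 7.1872

Derivation:
Put-call parity: C - P = S_0 * exp(-qT) - K * exp(-rT).
S_0 * exp(-qT) = 57.4300 * 1.00000000 = 57.43000000
K * exp(-rT) = 50.1100 * 0.94553914 = 47.38096610
P = C - S*exp(-qT) + K*exp(-rT)
P = 17.2362 - 57.43000000 + 47.38096610 = 7.1872


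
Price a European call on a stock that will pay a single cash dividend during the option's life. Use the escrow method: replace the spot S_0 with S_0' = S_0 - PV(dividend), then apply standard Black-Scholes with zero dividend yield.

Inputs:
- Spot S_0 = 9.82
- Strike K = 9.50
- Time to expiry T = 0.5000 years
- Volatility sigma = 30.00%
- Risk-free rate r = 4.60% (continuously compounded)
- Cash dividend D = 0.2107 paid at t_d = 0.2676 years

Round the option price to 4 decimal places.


Answer: Price = 0.9726

Derivation:
PV(D) = D * exp(-r * t_d) = 0.2107 * 0.98776585 = 0.20812227
S_0' = S_0 - PV(D) = 9.8200 - 0.20812227 = 9.61187773
d1 = (ln(S_0'/K) + (r + sigma^2/2)*T) / (sigma*sqrt(T)) = 0.26968015
d2 = d1 - sigma*sqrt(T) = 0.05754812
exp(-rT) = 0.97726248
N(d1) = 0.60629683; N(d2) = 0.52294571
C = S_0' * N(d1) - K * exp(-rT) * N(d2) = 9.61187773 * 0.60629683 - 9.5000 * 0.97726248 * 0.52294571 = 0.9726


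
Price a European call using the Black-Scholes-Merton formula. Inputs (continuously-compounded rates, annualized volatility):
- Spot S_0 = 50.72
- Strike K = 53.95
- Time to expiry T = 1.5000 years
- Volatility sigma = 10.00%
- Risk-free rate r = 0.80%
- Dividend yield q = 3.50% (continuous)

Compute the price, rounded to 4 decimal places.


Answer: Price = 0.7003

Derivation:
d1 = (ln(S/K) + (r - q + 0.5*sigma^2) * T) / (sigma * sqrt(T)) = -0.77352748
d2 = d1 - sigma * sqrt(T) = -0.89600197
exp(-rT) = 0.98807171; exp(-qT) = 0.94885432
C = S_0 * exp(-qT) * N(d1) - K * exp(-rT) * N(d2)
N(d1) = 0.21960514; N(d2) = 0.18512586
C = 50.7200 * 0.94885432 * 0.21960514 - 53.9500 * 0.98807171 * 0.18512586 = 0.7003


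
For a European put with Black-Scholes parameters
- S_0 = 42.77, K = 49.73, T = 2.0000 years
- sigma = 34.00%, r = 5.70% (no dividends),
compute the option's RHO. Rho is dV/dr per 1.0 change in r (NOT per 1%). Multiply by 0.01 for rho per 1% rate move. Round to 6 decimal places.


Answer: Rho = -55.406129

Derivation:
d1 = 0.1639417703; d2 = -0.3168908409
phi(d1) = 0.3936169758; exp(-qT) = 1.0000000000; exp(-rT) = 0.8922579559
N(-d2) = 0.6243367840
Rho = -K*T*exp(-rT)*N(-d2) = -49.7300 * 2.0000 * 0.8922579559 * 0.6243367840 = -55.406129


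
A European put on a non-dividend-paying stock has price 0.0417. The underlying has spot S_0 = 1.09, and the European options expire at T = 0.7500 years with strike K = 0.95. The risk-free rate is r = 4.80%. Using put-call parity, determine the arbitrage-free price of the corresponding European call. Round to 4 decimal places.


Answer: Call price = 0.2153

Derivation:
Put-call parity: C - P = S_0 * exp(-qT) - K * exp(-rT).
S_0 * exp(-qT) = 1.0900 * 1.00000000 = 1.09000000
K * exp(-rT) = 0.9500 * 0.96464029 = 0.91640828
C = P + S*exp(-qT) - K*exp(-rT)
C = 0.0417 + 1.09000000 - 0.91640828 = 0.2153


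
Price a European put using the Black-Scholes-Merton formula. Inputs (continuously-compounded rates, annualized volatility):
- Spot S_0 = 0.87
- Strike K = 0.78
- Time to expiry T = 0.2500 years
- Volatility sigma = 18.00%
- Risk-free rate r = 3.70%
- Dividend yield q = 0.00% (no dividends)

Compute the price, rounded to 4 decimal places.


Answer: Price = 0.0032

Derivation:
d1 = (ln(S/K) + (r - q + 0.5*sigma^2) * T) / (sigma * sqrt(T)) = 1.36110324
d2 = d1 - sigma * sqrt(T) = 1.27110324
exp(-rT) = 0.99079265; exp(-qT) = 1.00000000
P = K * exp(-rT) * N(-d2) - S_0 * exp(-qT) * N(-d1)
N(-d1) = 0.08674053; N(-d2) = 0.10184596
P = 0.7800 * 0.99079265 * 0.10184596 - 0.8700 * 1.00000000 * 0.08674053 = 0.0032


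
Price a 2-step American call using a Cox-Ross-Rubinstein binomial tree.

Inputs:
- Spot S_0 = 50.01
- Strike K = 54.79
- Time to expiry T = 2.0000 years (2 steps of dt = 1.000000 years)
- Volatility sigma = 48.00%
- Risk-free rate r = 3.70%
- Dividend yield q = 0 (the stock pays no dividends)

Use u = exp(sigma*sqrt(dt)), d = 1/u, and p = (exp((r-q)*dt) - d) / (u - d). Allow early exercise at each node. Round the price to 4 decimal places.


dt = T/N = 1.000000
u = exp(sigma*sqrt(dt)) = 1.616074; d = 1/u = 0.618783
p = (exp((r-q)*dt) - d) / (u - d) = 0.420048
Discount per step: exp(-r*dt) = 0.963676
Stock lattice S(k, i) with i counting down-moves:
  k=0: S(0,0) = 50.0100
  k=1: S(1,0) = 80.8199; S(1,1) = 30.9454
  k=2: S(2,0) = 130.6109; S(2,1) = 50.0100; S(2,2) = 19.1485
Terminal payoffs V(N, i) = max(S_T - K, 0):
  V(2,0) = 75.820941; V(2,1) = 0.000000; V(2,2) = 0.000000
Backward induction: V(k, i) = exp(-r*dt) * [p * V(k+1, i) + (1-p) * V(k+1, i+1)]; then take max(V_cont, immediate exercise) for American.
  V(1,0) = exp(-r*dt) * [p*75.820941 + (1-p)*0.000000] = 30.691542; exercise = 26.029881; V(1,0) = max -> 30.691542
  V(1,1) = exp(-r*dt) * [p*0.000000 + (1-p)*0.000000] = 0.000000; exercise = 0.000000; V(1,1) = max -> 0.000000
  V(0,0) = exp(-r*dt) * [p*30.691542 + (1-p)*0.000000] = 12.423623; exercise = 0.000000; V(0,0) = max -> 12.423623

Answer: Price = V(0,0) = 12.4236


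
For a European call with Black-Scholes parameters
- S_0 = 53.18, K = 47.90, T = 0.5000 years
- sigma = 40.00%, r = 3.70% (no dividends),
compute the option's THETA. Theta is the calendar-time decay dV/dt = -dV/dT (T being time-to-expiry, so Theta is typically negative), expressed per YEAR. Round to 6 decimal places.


d1 = 0.5765284881; d2 = 0.2936857756
phi(d1) = 0.3378574960; exp(-qT) = 1.0000000000; exp(-rT) = 0.9816700746
Theta = -S*exp(-qT)*phi(d1)*sigma/(2*sqrt(T)) - r*K*exp(-rT)*N(d2) + q*S*exp(-qT)*N(d1)
N(d1) = 0.7178709901; N(d2) = 0.6155009877; sqrt(T) = 0.7071067812
Term 1 = -53.1800 * 1.0000000000 * 0.3378574960 * 0.4000 / (2 * 0.7071067812) = -5.0819090171
Term 2 = -0.0370 * 47.9000 * 0.9816700746 * 0.6155009877 = -1.0708571574
Term 3 = 0 (no dividend yield, q = 0)
Theta = -5.0819090171 + (-1.0708571574) + (0.0000000000) = -6.152766

Answer: Theta = -6.152766


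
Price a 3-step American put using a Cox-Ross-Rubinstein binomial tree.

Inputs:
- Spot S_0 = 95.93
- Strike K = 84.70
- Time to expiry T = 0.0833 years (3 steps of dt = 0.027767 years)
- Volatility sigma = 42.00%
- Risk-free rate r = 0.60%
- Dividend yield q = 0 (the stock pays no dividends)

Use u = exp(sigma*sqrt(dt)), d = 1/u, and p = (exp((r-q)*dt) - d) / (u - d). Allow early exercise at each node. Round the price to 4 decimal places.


Answer: Price = V(0,0) = 0.9543

Derivation:
dt = T/N = 0.027767
u = exp(sigma*sqrt(dt)) = 1.072493; d = 1/u = 0.932407
p = (exp((r-q)*dt) - d) / (u - d) = 0.483700
Discount per step: exp(-r*dt) = 0.999833
Stock lattice S(k, i) with i counting down-moves:
  k=0: S(0,0) = 95.9300
  k=1: S(1,0) = 102.8843; S(1,1) = 89.4458
  k=2: S(2,0) = 110.3427; S(2,1) = 95.9300; S(2,2) = 83.3999
  k=3: S(3,0) = 118.3418; S(3,1) = 102.8843; S(3,2) = 89.4458; S(3,3) = 77.7626
Terminal payoffs V(N, i) = max(K - S_T, 0):
  V(3,0) = 0.000000; V(3,1) = 0.000000; V(3,2) = 0.000000; V(3,3) = 6.937387
Backward induction: V(k, i) = exp(-r*dt) * [p * V(k+1, i) + (1-p) * V(k+1, i+1)]; then take max(V_cont, immediate exercise) for American.
  V(2,0) = exp(-r*dt) * [p*0.000000 + (1-p)*0.000000] = 0.000000; exercise = 0.000000; V(2,0) = max -> 0.000000
  V(2,1) = exp(-r*dt) * [p*0.000000 + (1-p)*0.000000] = 0.000000; exercise = 0.000000; V(2,1) = max -> 0.000000
  V(2,2) = exp(-r*dt) * [p*0.000000 + (1-p)*6.937387] = 3.581176; exercise = 1.300129; V(2,2) = max -> 3.581176
  V(1,0) = exp(-r*dt) * [p*0.000000 + (1-p)*0.000000] = 0.000000; exercise = 0.000000; V(1,0) = max -> 0.000000
  V(1,1) = exp(-r*dt) * [p*0.000000 + (1-p)*3.581176] = 1.848653; exercise = 0.000000; V(1,1) = max -> 1.848653
  V(0,0) = exp(-r*dt) * [p*0.000000 + (1-p)*1.848653] = 0.954301; exercise = 0.000000; V(0,0) = max -> 0.954301


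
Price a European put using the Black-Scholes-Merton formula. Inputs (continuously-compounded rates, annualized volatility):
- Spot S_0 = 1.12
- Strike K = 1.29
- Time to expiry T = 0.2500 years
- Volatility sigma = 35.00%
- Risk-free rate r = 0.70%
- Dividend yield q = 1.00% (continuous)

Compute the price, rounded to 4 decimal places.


d1 = (ln(S/K) + (r - q + 0.5*sigma^2) * T) / (sigma * sqrt(T)) = -0.72429162
d2 = d1 - sigma * sqrt(T) = -0.89929162
exp(-rT) = 0.99825153; exp(-qT) = 0.99750312
P = K * exp(-rT) * N(-d2) - S_0 * exp(-qT) * N(-d1)
N(-d1) = 0.76555664; N(-d2) = 0.81575132
P = 1.2900 * 0.99825153 * 0.81575132 - 1.1200 * 0.99750312 * 0.76555664 = 0.1952

Answer: Price = 0.1952


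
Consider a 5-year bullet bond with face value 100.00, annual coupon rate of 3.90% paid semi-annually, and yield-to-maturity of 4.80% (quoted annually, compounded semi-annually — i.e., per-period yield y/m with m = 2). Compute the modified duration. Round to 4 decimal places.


Coupon per period c = face * coupon_rate / m = 1.950000
Periods per year m = 2; per-period yield y/m = 0.024000
Number of cashflows N = 10
Cashflows (t years, CF_t, discount factor 1/(1+y/m)^(m*t), PV):
  t = 0.5000: CF_t = 1.950000, DF = 0.976562, PV = 1.904297
  t = 1.0000: CF_t = 1.950000, DF = 0.953674, PV = 1.859665
  t = 1.5000: CF_t = 1.950000, DF = 0.931323, PV = 1.816079
  t = 2.0000: CF_t = 1.950000, DF = 0.909495, PV = 1.773515
  t = 2.5000: CF_t = 1.950000, DF = 0.888178, PV = 1.731948
  t = 3.0000: CF_t = 1.950000, DF = 0.867362, PV = 1.691355
  t = 3.5000: CF_t = 1.950000, DF = 0.847033, PV = 1.651714
  t = 4.0000: CF_t = 1.950000, DF = 0.827181, PV = 1.613002
  t = 4.5000: CF_t = 1.950000, DF = 0.807794, PV = 1.575197
  t = 5.0000: CF_t = 101.950000, DF = 0.788861, PV = 80.424369
Price P = sum_t PV_t = 96.041142
First compute Macaulay numerator sum_t t * PV_t:
  t * PV_t at t = 0.5000: 0.952148
  t * PV_t at t = 1.0000: 1.859665
  t * PV_t at t = 1.5000: 2.724119
  t * PV_t at t = 2.0000: 3.547029
  t * PV_t at t = 2.5000: 4.329870
  t * PV_t at t = 3.0000: 5.074066
  t * PV_t at t = 3.5000: 5.781000
  t * PV_t at t = 4.0000: 6.452009
  t * PV_t at t = 4.5000: 7.088389
  t * PV_t at t = 5.0000: 402.121846
Macaulay duration D = 439.930141 / 96.041142 = 4.580643
Modified duration = D / (1 + y/m) = 4.580643 / (1 + 0.024000) = 4.473284

Answer: Modified duration = 4.4733


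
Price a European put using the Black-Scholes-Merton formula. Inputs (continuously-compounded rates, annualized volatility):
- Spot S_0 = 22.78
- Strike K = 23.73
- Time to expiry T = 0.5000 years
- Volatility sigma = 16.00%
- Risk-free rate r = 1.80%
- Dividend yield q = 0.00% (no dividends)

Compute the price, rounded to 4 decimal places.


Answer: Price = 1.4540

Derivation:
d1 = (ln(S/K) + (r - q + 0.5*sigma^2) * T) / (sigma * sqrt(T)) = -0.22501121
d2 = d1 - sigma * sqrt(T) = -0.33814830
exp(-rT) = 0.99104038; exp(-qT) = 1.00000000
P = K * exp(-rT) * N(-d2) - S_0 * exp(-qT) * N(-d1)
N(-d1) = 0.58901472; N(-d2) = 0.63237428
P = 23.7300 * 0.99104038 * 0.63237428 - 22.7800 * 1.00000000 * 0.58901472 = 1.4540


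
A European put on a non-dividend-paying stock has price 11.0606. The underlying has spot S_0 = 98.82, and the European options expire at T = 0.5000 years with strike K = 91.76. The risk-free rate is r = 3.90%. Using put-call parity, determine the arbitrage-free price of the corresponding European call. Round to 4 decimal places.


Answer: Call price = 19.8926

Derivation:
Put-call parity: C - P = S_0 * exp(-qT) - K * exp(-rT).
S_0 * exp(-qT) = 98.8200 * 1.00000000 = 98.82000000
K * exp(-rT) = 91.7600 * 0.98068890 = 89.98801302
C = P + S*exp(-qT) - K*exp(-rT)
C = 11.0606 + 98.82000000 - 89.98801302 = 19.8926


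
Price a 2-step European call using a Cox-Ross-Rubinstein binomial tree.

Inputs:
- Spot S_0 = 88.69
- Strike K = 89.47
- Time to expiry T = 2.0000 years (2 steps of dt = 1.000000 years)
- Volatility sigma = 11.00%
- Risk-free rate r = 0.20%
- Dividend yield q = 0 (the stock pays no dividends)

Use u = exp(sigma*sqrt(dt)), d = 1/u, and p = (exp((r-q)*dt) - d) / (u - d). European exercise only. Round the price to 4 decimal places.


Answer: Price = V(0,0) = 4.8617

Derivation:
dt = T/N = 1.000000
u = exp(sigma*sqrt(dt)) = 1.116278; d = 1/u = 0.895834
p = (exp((r-q)*dt) - d) / (u - d) = 0.481609
Discount per step: exp(-r*dt) = 0.998002
Stock lattice S(k, i) with i counting down-moves:
  k=0: S(0,0) = 88.6900
  k=1: S(1,0) = 99.0027; S(1,1) = 79.4515
  k=2: S(2,0) = 110.5145; S(2,1) = 88.6900; S(2,2) = 71.1754
Terminal payoffs V(N, i) = max(S_T - K, 0):
  V(2,0) = 21.044545; V(2,1) = 0.000000; V(2,2) = 0.000000
Backward induction: V(k, i) = exp(-r*dt) * [p * V(k+1, i) + (1-p) * V(k+1, i+1)].
  V(1,0) = exp(-r*dt) * [p*21.044545 + (1-p)*0.000000] = 10.115000
  V(1,1) = exp(-r*dt) * [p*0.000000 + (1-p)*0.000000] = 0.000000
  V(0,0) = exp(-r*dt) * [p*10.115000 + (1-p)*0.000000] = 4.861746


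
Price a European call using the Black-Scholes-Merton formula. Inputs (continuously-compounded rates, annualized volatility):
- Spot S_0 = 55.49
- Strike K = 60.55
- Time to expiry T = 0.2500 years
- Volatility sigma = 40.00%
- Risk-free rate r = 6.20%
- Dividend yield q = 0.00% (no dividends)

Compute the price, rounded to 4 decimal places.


d1 = (ln(S/K) + (r - q + 0.5*sigma^2) * T) / (sigma * sqrt(T)) = -0.25883323
d2 = d1 - sigma * sqrt(T) = -0.45883323
exp(-rT) = 0.98461951; exp(-qT) = 1.00000000
C = S_0 * exp(-qT) * N(d1) - K * exp(-rT) * N(d2)
N(d1) = 0.39788196; N(d2) = 0.32317697
C = 55.4900 * 1.00000000 * 0.39788196 - 60.5500 * 0.98461951 * 0.32317697 = 2.8111

Answer: Price = 2.8111


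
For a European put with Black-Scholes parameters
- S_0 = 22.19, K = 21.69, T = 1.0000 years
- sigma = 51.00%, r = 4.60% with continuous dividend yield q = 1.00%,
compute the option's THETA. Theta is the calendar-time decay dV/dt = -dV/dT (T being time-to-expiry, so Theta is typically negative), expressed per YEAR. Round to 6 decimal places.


Answer: Theta = -1.635593

Derivation:
d1 = 0.3702753179; d2 = -0.1397246821
phi(d1) = 0.3725103566; exp(-qT) = 0.9900498337; exp(-rT) = 0.9550419622
Theta = -S*exp(-qT)*phi(d1)*sigma/(2*sqrt(T)) + r*K*exp(-rT)*N(-d2) - q*S*exp(-qT)*N(-d1)
N(-d1) = 0.3555886812; N(-d2) = 0.5555612379; sqrt(T) = 1.0000000000
Term 1 = -22.1900 * 0.9900498337 * 0.3725103566 * 0.5100 / (2 * 1.0000000000) = -2.0868579561
Term 2 = 0.0460 * 21.6900 * 0.9550419622 * 0.5555612379 = 0.5293851743
Term 3 = -0.0100 * 22.1900 * 0.9900498337 * 0.3555886812 = -0.0781200092
Theta = -2.0868579561 + (0.5293851743) + (-0.0781200092) = -1.635593


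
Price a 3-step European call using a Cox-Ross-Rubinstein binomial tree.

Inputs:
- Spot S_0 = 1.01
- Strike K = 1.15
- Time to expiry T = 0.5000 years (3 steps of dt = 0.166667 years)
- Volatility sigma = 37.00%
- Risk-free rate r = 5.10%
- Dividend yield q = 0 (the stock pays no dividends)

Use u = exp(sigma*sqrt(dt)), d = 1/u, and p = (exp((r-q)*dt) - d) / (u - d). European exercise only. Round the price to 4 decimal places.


Answer: Price = V(0,0) = 0.0593

Derivation:
dt = T/N = 0.166667
u = exp(sigma*sqrt(dt)) = 1.163057; d = 1/u = 0.859803
p = (exp((r-q)*dt) - d) / (u - d) = 0.490457
Discount per step: exp(-r*dt) = 0.991536
Stock lattice S(k, i) with i counting down-moves:
  k=0: S(0,0) = 1.0100
  k=1: S(1,0) = 1.1747; S(1,1) = 0.8684
  k=2: S(2,0) = 1.3662; S(2,1) = 1.0100; S(2,2) = 0.7467
  k=3: S(3,0) = 1.5890; S(3,1) = 1.1747; S(3,2) = 0.8684; S(3,3) = 0.6420
Terminal payoffs V(N, i) = max(S_T - K, 0):
  V(3,0) = 0.439002; V(3,1) = 0.024688; V(3,2) = 0.000000; V(3,3) = 0.000000
Backward induction: V(k, i) = exp(-r*dt) * [p * V(k+1, i) + (1-p) * V(k+1, i+1)].
  V(2,0) = exp(-r*dt) * [p*0.439002 + (1-p)*0.024688] = 0.225962
  V(2,1) = exp(-r*dt) * [p*0.024688 + (1-p)*0.000000] = 0.012006
  V(2,2) = exp(-r*dt) * [p*0.000000 + (1-p)*0.000000] = 0.000000
  V(1,0) = exp(-r*dt) * [p*0.225962 + (1-p)*0.012006] = 0.115952
  V(1,1) = exp(-r*dt) * [p*0.012006 + (1-p)*0.000000] = 0.005838
  V(0,0) = exp(-r*dt) * [p*0.115952 + (1-p)*0.005838] = 0.059338


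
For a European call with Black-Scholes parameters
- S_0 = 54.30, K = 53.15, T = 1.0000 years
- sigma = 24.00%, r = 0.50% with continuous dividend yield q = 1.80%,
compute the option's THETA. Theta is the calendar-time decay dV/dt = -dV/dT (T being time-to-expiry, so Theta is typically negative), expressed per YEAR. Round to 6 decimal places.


d1 = 0.1550255090; d2 = -0.0849744910
phi(d1) = 0.3941770964; exp(-qT) = 0.9821610324; exp(-rT) = 0.9950124792
Theta = -S*exp(-qT)*phi(d1)*sigma/(2*sqrt(T)) - r*K*exp(-rT)*N(d2) + q*S*exp(-qT)*N(d1)
N(d1) = 0.5615993964; N(d2) = 0.4661408353; sqrt(T) = 1.0000000000
Term 1 = -54.3000 * 0.9821610324 * 0.3941770964 * 0.2400 / (2 * 1.0000000000) = -2.5226393218
Term 2 = -0.0050 * 53.1500 * 0.9950124792 * 0.4661408353 = -0.1232590882
Term 3 = 0.0180 * 54.3000 * 0.9821610324 * 0.5615993964 = 0.5391153114
Theta = -2.5226393218 + (-0.1232590882) + (0.5391153114) = -2.106783

Answer: Theta = -2.106783
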